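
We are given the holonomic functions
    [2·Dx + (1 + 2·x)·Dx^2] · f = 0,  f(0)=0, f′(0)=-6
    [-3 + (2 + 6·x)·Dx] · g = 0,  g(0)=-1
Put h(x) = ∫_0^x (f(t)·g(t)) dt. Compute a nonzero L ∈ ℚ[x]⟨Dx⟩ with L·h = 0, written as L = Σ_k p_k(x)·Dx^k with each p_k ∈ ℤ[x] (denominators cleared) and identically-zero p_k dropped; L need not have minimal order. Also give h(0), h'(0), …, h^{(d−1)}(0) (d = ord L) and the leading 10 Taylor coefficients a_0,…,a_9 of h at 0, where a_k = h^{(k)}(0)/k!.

f: a_k = 0, -6, 6, -8, 12, -96/5, 32, -384/7, 96, -512/3, …
g: a_k = -1, -3/2, 9/8, -27/16, 405/128, -1701/256, 15309/1024, -72171/2048, 2814669/32768, -14073345/65536, …
Product ⇒ symmetric product L₀, ord ≤ 2.
∫: right-multiply L₀ by Dx.
L = (15 + 18·x)·Dx + (-4 - 12·x)·Dx^2 + (4 + 32·x + 84·x^2 + 72·x^3)·Dx^3  (order 3).
h: a_k = 0, 0, 3, 1, -31/16, 27/8, -3937/640, 52897/4480, -3402537/143360, 5339567/107520, …
ICs: h(0) = 0, h′(0) = 0, h′′(0) = 6.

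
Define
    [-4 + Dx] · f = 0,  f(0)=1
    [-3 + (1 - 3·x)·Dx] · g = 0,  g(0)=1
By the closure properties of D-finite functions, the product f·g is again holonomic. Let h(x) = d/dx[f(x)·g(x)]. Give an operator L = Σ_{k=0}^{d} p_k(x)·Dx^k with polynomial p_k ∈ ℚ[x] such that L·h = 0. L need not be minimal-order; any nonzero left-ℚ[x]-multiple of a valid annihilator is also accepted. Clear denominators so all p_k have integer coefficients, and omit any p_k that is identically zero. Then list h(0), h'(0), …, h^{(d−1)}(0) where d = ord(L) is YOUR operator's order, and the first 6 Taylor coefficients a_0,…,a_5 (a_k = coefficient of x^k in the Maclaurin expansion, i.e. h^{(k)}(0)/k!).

f: a_k = 1, 4, 8, 32/3, 32/3, 128/15, …
g: a_k = 1, 3, 9, 27, 81, 243, …
Product ⇒ symmetric product L₀, ord ≤ 1.
h₀' ⇒ L via d/dx closure of L₀.
L = (58 - 168·x + 144·x^2) + (-7 + 33·x - 36·x^2)·Dx  (order 1).
h: a_k = 7, 58, 293, 3644/3, 13793/3, 248786/15, …
ICs: h(0) = 7.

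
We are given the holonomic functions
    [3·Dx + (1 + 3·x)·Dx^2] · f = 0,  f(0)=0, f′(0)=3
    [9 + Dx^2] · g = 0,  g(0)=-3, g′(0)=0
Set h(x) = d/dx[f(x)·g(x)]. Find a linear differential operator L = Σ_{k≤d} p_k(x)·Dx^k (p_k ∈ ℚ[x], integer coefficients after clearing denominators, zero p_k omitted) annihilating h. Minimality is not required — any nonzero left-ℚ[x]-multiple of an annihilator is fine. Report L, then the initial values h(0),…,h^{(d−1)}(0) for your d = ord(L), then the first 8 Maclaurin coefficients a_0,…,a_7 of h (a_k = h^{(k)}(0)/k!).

L = (-675 - 3564·x - 10206·x^2 + 8748·x^3 + 94041·x^4 + 157464·x^5 + 78732·x^6) + (-216 - 864·x + 1620·x^2 + 14580·x^3 + 29160·x^4 + 17496·x^5)·Dx + (-84 - 396·x - 378·x^2 + 5832·x^3 + 23814·x^4 + 34992·x^5 + 17496·x^6)·Dx^2 + (-24 - 96·x + 180·x^2 + 1620·x^3 + 3240·x^4 + 1944·x^5)·Dx^3 + (-1 + 84·x^2 + 540·x^3 + 1485·x^4 + 1944·x^5 + 972·x^6)·Dx^4  (order 4).
h: a_k = -9, 27, 81/2, 0, -2187/8, 6561/8, -203391/80, 80919/10, …
ICs: h(0) = -9, h′(0) = 27, h′′(0) = 81, h′′′(0) = 0.

f: a_k = 0, 3, -9/2, 9, -81/4, 243/5, -243/2, 2187/7, …
g: a_k = -3, 0, 27/2, 0, -81/8, 0, 243/80, 0, …
Product ⇒ symmetric product L₀, ord ≤ 4.
h=h₀': d/dx-closure on L₀ ⇒ L.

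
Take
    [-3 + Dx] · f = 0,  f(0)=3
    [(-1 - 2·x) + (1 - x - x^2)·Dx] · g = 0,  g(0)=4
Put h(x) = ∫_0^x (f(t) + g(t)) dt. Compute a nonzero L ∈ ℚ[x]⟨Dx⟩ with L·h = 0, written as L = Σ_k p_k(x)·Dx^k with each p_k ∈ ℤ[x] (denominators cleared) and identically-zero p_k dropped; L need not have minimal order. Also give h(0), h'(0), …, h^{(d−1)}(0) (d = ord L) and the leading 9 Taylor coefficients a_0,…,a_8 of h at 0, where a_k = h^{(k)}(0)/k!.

f: a_k = 3, 9, 27/2, 27/2, 81/8, 243/40, 243/80, 729/560, 2187/4480, …
g: a_k = 4, 4, 8, 12, 20, 32, 52, 84, 136, …
Weyl lclm of L_f,L_g ⇒ L₀ (ord ≤ 2).
Integrate: L := L₀·Dx.
L = (3 + 9·x + 45·x^2 + 18·x^3)·Dx + (5 - 24·x - 15·x^2 + 18·x^3 + 9·x^4)·Dx^2 + (-2 + 7·x - 8·x^3 - 3·x^4)·Dx^3  (order 3).
h: a_k = 0, 7, 13/2, 43/6, 51/8, 241/40, 1523/240, 629/80, 47769/4480, …
ICs: h(0) = 0, h′(0) = 7, h′′(0) = 13.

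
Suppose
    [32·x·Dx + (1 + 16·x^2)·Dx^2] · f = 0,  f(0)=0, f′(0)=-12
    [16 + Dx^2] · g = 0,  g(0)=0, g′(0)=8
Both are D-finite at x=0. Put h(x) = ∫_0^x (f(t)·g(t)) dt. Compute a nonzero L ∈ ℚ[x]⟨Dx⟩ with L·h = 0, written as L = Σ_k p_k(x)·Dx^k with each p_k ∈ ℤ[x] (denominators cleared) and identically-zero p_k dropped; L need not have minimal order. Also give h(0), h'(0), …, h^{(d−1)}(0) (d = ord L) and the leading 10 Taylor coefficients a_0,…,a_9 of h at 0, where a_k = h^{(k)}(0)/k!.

f: a_k = 0, -12, 0, 64, 0, -3072/5, 0, 49152/7, 0, -262144/3, …
g: a_k = 0, 8, 0, -64/3, 0, 256/15, 0, -2048/315, 0, 4096/2835, …
L₀ := L_f ⊗_s L_g (sym. prod.), ord ≤ 4.
Integrate: L := L₀·Dx.
L = (1280 + 53248·x^2 + 360448·x^4 + 2097152·x^6 + 8388608·x^8)·Dx + (1536·x + 40960·x^3 + 393216·x^5 + 2097152·x^7)·Dx^2 + (96 + 4096·x^2 + 36864·x^4 + 262144·x^6 + 1048576·x^8)·Dx^3 + (96·x + 2560·x^3 + 24576·x^5 + 131072·x^7)·Dx^4 + (1 + 48·x^2 + 896·x^4 + 8192·x^6 + 32768·x^8)·Dx^5  (order 5).
h: a_k = 0, 0, 0, -32, 0, 768/5, 0, -19456/21, 0, 352256/45, …
ICs: h(0) = 0, h′(0) = 0, h′′(0) = 0, h′′′(0) = -192, h′′′′(0) = 0.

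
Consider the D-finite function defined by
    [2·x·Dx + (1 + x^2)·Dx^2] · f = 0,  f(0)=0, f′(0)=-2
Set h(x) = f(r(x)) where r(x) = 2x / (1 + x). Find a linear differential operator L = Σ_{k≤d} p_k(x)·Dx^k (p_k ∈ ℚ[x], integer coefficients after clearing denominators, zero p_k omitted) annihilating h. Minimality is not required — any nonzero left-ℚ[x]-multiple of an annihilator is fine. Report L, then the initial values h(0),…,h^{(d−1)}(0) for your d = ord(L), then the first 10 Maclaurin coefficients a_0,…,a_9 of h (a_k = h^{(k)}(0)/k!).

L = (2 + 10·x)·Dx + (1 + 2·x + 5·x^2)·Dx^2  (order 2).
h: a_k = 0, -4, 4, 4/3, -12, 76/5, 44/3, -556/7, 84, 1436/9, …
ICs: h(0) = 0, h′(0) = -4.

f: a_k = 0, -2, 0, 2/3, 0, -2/5, 0, 2/7, 0, -2/9, …
L₀ from L_f via x↦r, Dx↦r'^{-1}Dx.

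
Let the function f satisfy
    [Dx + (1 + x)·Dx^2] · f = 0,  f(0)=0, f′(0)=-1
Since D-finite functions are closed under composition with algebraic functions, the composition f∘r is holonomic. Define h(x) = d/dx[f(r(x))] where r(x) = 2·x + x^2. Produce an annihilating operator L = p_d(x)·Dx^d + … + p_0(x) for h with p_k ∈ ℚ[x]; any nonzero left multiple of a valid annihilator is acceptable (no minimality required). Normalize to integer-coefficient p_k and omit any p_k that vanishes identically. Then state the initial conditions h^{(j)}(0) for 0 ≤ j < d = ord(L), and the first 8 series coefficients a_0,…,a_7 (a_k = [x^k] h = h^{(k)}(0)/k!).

f: a_k = 0, -1, 1/2, -1/3, 1/4, -1/5, 1/6, -1/7, …
L₀ from L_f via x↦r, Dx↦r'^{-1}Dx.
h=h₀': d/dx-closure on L₀ ⇒ L.
L = 1 + (1 + x)·Dx  (order 1).
h: a_k = -2, 2, -2, 2, -2, 2, -2, 2, …
ICs: h(0) = -2.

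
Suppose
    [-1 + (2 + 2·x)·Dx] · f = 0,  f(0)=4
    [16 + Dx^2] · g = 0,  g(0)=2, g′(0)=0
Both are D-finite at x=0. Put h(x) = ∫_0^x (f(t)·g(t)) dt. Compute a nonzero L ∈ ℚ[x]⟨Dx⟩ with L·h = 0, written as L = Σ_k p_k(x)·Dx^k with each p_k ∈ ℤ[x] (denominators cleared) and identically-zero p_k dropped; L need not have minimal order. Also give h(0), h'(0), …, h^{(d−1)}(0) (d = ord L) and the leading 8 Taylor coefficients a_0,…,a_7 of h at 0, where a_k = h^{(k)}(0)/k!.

L = (67 + 128·x + 64·x^2)·Dx + (-4 - 4·x)·Dx^2 + (4 + 8·x + 4·x^2)·Dx^3  (order 3).
h: a_k = 0, 8, 2, -65/3, -63/8, 893/48, 3733/576, -310129/40320, …
ICs: h(0) = 0, h′(0) = 8, h′′(0) = 4.

f: a_k = 4, 2, -1/2, 1/4, -5/32, 7/64, -21/256, 33/512, …
g: a_k = 2, 0, -16, 0, 64/3, 0, -512/45, 0, …
Sym-product of L_f,L_g gives L₀ (≤ ord 2).
h=∫₀ˣh₀: take L = L₀·Dx.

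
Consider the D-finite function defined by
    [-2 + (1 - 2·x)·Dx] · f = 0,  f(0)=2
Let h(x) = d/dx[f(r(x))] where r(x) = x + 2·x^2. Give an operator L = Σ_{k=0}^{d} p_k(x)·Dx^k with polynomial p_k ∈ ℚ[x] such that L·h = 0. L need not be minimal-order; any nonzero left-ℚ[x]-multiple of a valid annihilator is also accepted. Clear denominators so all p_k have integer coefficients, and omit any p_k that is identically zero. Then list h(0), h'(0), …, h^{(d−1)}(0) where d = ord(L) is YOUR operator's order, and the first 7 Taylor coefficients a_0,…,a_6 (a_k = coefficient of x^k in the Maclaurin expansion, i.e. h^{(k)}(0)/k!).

f: a_k = 2, 4, 8, 16, 32, 64, 128, …
Change of var in L_f (x↦r) gives L₀.
h₀' ⇒ L via d/dx closure of L₀.
L = (8 + 24·x + 48·x^2) + (-1 - 2·x + 12·x^2 + 16·x^3)·Dx  (order 1).
h: a_k = 4, 32, 144, 640, 2560, 9984, 37632, …
ICs: h(0) = 4.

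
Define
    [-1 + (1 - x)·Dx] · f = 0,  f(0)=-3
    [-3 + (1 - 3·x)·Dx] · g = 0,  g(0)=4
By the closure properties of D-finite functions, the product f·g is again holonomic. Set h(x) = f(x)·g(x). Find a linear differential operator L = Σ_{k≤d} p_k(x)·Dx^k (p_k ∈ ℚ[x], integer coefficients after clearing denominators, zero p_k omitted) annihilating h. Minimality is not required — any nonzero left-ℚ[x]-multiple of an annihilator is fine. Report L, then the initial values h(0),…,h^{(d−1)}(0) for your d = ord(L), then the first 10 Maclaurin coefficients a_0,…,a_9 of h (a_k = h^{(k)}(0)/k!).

f: a_k = -3, -3, -3, -3, -3, -3, -3, -3, -3, -3, …
g: a_k = 4, 12, 36, 108, 324, 972, 2916, 8748, 26244, 78732, …
f·g: L₀ = L_f ⊗_s L_g, ord ≤ 1·1.
L = (-4 + 6·x) + (1 - 4·x + 3·x^2)·Dx  (order 1).
h: a_k = -12, -48, -156, -480, -1452, -4368, -13116, -39360, -118092, -354288, …
ICs: h(0) = -12.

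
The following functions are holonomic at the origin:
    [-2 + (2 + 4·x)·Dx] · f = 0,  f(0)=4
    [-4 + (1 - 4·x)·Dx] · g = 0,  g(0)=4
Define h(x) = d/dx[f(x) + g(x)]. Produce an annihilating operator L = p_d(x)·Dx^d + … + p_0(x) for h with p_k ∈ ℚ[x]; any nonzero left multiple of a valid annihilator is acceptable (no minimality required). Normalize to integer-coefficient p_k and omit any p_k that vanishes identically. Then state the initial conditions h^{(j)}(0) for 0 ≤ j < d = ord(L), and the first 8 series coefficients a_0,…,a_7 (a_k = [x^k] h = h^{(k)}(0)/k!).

L = (-40 - 32·x) + (-31 - 136·x - 112·x^2)·Dx + (3 - 2·x - 32·x^2 - 32·x^3)·Dx^2  (order 2).
h: a_k = 20, 124, 774, 4086, 40995/2, 196545/2, 1835239/4, 8388179/4, …
ICs: h(0) = 20, h′(0) = 124.

f: a_k = 4, 4, -2, 2, -5/2, 7/2, -21/4, 33/4, …
g: a_k = 4, 16, 64, 256, 1024, 4096, 16384, 65536, …
Sum ⇒ L₀ = lclm(L_f,L_g) in ℚ(x)⟨Dx⟩.
Derive L from L₀ (diff closure).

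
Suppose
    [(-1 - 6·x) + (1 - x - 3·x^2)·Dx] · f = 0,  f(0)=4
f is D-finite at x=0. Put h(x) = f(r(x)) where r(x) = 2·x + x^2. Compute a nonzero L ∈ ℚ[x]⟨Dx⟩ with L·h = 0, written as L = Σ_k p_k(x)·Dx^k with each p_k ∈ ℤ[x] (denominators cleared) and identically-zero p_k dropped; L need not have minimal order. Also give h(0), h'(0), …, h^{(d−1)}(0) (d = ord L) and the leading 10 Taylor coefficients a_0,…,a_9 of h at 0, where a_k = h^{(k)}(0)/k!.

f: a_k = 4, 4, 16, 28, 76, 160, 388, 868, 2032, 4636, …
L₀ from L_f via x↦r, Dx↦r'^{-1}Dx.
L = (2 + 26·x + 36·x^2 + 12·x^3) + (-1 + 2·x + 13·x^2 + 12·x^3 + 3·x^4)·Dx  (order 1).
h: a_k = 4, 8, 68, 288, 1568, 7720, 39484, 199008, 1008652, 5101376, …
ICs: h(0) = 4.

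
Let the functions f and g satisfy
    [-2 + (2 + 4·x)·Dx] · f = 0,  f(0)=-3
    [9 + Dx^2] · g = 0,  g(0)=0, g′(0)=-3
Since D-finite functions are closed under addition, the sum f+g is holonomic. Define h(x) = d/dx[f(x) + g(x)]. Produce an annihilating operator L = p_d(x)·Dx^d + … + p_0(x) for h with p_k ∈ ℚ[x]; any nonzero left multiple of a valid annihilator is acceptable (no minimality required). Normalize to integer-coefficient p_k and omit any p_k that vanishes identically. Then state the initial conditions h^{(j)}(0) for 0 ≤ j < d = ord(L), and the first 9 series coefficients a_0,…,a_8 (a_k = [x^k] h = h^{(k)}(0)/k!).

f: a_k = -3, -3, 3/2, -3/2, 15/8, -21/8, 63/16, -99/16, 1287/128, …
g: a_k = 0, -3, 0, 9/2, 0, -81/40, 0, 243/560, 0, …
Sum ⇒ L₀ = lclm(L_f,L_g) in ℚ(x)⟨Dx⟩.
Differentiate: ansatz ord ≤ ord L₀ ⇒ L.
L = (-18 - 27·x - 27·x^2) + (-9 - 45·x - 81·x^2 - 54·x^3)·Dx + (-2 - 3·x - 3·x^2)·Dx^2 + (-1 - 5·x - 9·x^2 - 6·x^3)·Dx^3  (order 3).
h: a_k = -6, 3, 9, 15/2, -93/4, 189/8, -1611/40, 1287/16, -338931/2240, …
ICs: h(0) = -6, h′(0) = 3, h′′(0) = 18.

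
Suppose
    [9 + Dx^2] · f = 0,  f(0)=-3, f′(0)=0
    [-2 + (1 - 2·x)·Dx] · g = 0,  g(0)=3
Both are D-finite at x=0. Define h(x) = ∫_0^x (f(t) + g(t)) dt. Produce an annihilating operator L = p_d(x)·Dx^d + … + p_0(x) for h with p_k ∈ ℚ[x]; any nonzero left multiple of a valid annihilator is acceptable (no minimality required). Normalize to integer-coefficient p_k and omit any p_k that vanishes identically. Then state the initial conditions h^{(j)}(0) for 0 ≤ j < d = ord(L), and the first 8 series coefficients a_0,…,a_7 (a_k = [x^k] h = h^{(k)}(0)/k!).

L = (-594 + 648·x - 648·x^2)·Dx + (153 - 630·x + 972·x^2 - 648·x^3)·Dx^2 + (-66 + 72·x - 72·x^2)·Dx^3 + (17 - 70·x + 108·x^2 - 72·x^3)·Dx^4  (order 4).
h: a_k = 0, 0, 3, 17/2, 6, 303/40, 16, 2229/80, …
ICs: h(0) = 0, h′(0) = 0, h′′(0) = 6, h′′′(0) = 51.

f: a_k = -3, 0, 27/2, 0, -81/8, 0, 243/80, 0, …
g: a_k = 3, 6, 12, 24, 48, 96, 192, 384, …
Weyl lclm of L_f,L_g ⇒ L₀ (ord ≤ 3).
h=∫₀ˣh₀: take L = L₀·Dx.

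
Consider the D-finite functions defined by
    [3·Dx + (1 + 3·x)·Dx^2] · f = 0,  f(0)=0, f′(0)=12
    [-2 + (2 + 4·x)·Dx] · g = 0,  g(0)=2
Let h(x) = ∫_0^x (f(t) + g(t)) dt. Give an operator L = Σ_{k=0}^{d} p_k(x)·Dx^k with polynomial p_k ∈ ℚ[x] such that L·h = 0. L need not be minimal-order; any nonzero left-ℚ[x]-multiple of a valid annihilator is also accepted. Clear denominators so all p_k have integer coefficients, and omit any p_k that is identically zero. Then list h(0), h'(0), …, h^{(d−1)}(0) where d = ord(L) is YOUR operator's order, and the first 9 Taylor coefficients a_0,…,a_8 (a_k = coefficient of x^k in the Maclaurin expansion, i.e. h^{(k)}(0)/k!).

L = (18 + 18·x)·Dx^2 + (30 + 108·x + 90·x^2)·Dx^3 + (4 + 26·x + 54·x^2 + 36·x^3)·Dx^4  (order 4).
h: a_k = 0, 2, 7, -19/3, 37/4, -329/20, 3923/120, -3909/56, 70215/448, …
ICs: h(0) = 0, h′(0) = 2, h′′(0) = 14, h′′′(0) = -38.

f: a_k = 0, 12, -18, 36, -81, 972/5, -486, 8748/7, -6561/2, …
g: a_k = 2, 2, -1, 1, -5/4, 7/4, -21/8, 33/8, -429/64, …
Sum ⇒ L₀ = lclm(L_f,L_g) in ℚ(x)⟨Dx⟩.
∫: right-multiply L₀ by Dx.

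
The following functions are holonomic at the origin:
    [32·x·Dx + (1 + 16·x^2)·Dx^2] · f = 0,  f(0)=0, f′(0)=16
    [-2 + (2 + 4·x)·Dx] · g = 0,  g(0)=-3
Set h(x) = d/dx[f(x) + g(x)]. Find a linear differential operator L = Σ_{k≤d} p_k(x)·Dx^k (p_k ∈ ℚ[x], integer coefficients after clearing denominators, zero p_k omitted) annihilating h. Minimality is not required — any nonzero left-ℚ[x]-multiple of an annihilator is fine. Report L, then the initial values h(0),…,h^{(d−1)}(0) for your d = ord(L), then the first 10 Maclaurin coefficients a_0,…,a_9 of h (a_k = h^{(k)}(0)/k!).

f: a_k = 0, 16, 0, -256/3, 0, 4096/5, 0, -65536/7, 0, 1048576/9, …
g: a_k = -3, -3, 3/2, -3/2, 15/8, -21/8, 63/16, -99/16, 1287/128, -2145/128, …
Weyl lclm of L_f,L_g ⇒ L₀ (ord ≤ 3).
Derive L from L₀ (diff closure).
L = (-32 - 160·x + 1536·x^2 + 1536·x^3) + (-35 - 128·x + 1312·x^2 + 6144·x^3 + 5376·x^4)·Dx + (-1 + 30·x + 96·x^2 + 576·x^3 + 1792·x^4 + 1536·x^5)·Dx^2  (order 2).
h: a_k = 13, 3, -521/2, 15/2, 32663/8, 189/8, -1049269/16, 1287/16, 134198423/128, 36465/128, …
ICs: h(0) = 13, h′(0) = 3.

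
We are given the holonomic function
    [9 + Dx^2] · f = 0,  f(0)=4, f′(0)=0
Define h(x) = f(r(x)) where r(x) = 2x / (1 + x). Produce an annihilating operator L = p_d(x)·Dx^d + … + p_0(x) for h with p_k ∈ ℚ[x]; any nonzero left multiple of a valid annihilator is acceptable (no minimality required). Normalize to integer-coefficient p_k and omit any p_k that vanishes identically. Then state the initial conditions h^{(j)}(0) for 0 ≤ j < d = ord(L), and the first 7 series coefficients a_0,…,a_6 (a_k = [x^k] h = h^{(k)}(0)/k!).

f: a_k = 4, 0, -18, 0, 27/2, 0, -81/20, …
Substitute x→r, Dx→(1/r')Dx; clear ⇒ L₀.
L = 36 + (2 + 6·x + 6·x^2 + 2·x^3)·Dx + (1 + 4·x + 6·x^2 + 4·x^3 + x^4)·Dx^2  (order 2).
h: a_k = 4, 0, -72, 144, 0, -576, 7704/5, …
ICs: h(0) = 4, h′(0) = 0.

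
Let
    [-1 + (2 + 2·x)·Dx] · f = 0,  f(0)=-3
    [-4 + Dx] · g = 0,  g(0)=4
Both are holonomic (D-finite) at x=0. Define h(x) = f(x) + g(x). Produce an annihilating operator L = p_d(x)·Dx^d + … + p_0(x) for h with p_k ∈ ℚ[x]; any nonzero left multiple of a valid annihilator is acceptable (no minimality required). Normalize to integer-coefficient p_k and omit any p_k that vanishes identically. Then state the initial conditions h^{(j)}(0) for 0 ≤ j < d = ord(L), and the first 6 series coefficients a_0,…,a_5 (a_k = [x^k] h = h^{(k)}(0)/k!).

L = (36 + 32·x) + (-65 - 128·x - 64·x^2)·Dx + (14 + 30·x + 16·x^2)·Dx^2  (order 2).
h: a_k = 1, 29/2, 259/8, 2039/48, 16429/384, 130757/3840, …
ICs: h(0) = 1, h′(0) = 29/2.

f: a_k = -3, -3/2, 3/8, -3/16, 15/128, -21/256, …
g: a_k = 4, 16, 32, 128/3, 128/3, 512/15, …
Sum ⇒ L₀ = lclm(L_f,L_g) in ℚ(x)⟨Dx⟩.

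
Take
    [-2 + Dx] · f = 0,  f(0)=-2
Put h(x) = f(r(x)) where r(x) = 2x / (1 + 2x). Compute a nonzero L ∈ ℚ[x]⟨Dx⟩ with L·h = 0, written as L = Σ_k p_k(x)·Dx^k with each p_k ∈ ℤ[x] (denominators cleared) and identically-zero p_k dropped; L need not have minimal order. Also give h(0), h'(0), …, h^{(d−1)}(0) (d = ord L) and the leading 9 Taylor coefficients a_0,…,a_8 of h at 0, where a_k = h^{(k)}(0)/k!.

L = -4 + (1 + 4·x + 4·x^2)·Dx  (order 1).
h: a_k = -2, -8, 0, 32/3, -64/3, 128/5, -512/45, -2560/63, 16384/105, …
ICs: h(0) = -2.

f: a_k = -2, -4, -4, -8/3, -4/3, -8/15, -8/45, -16/315, -4/315, …
Substitute x→r, Dx→(1/r')Dx; clear ⇒ L₀.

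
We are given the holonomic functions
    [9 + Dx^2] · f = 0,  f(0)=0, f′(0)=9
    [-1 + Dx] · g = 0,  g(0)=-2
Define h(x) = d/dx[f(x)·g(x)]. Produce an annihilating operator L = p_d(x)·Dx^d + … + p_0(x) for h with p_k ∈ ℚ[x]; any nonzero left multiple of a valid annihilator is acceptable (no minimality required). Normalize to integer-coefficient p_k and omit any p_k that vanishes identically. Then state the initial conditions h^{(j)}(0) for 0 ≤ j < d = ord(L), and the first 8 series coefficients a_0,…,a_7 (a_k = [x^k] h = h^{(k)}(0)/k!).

f: a_k = 0, 9, 0, -27/2, 0, 243/40, 0, -729/560, …
g: a_k = -2, -2, -1, -1/3, -1/12, -1/60, -1/360, -1/2520, …
Sym-product of L_f,L_g gives L₀ (≤ ord 2).
h=h₀': d/dx-closure on L₀ ⇒ L.
L = 10 - 2·Dx + Dx^2  (order 2).
h: a_k = -18, -36, 54, 96, 3, -234/5, -83/5, 32/5, …
ICs: h(0) = -18, h′(0) = -36.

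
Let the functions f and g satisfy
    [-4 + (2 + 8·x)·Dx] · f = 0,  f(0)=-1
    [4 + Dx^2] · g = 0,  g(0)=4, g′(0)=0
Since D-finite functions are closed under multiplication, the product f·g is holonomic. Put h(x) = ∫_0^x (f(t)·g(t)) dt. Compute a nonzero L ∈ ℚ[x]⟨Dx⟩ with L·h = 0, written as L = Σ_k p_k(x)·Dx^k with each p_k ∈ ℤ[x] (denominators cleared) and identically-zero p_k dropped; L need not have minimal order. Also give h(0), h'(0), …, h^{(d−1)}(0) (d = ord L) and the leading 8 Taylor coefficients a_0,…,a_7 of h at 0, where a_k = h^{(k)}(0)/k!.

f: a_k = -1, -2, 2, -4, 10, -28, 84, -264, …
g: a_k = 4, 0, -8, 0, 8/3, 0, -16/45, 0, …
L₀ := L_f ⊗_s L_g (sym. prod.), ord ≤ 2.
h=∫₀ˣh₀: take L = L₀·Dx.
L = (16 + 32·x + 64·x^2)·Dx + (-4 - 16·x)·Dx^2 + (1 + 8·x + 16·x^2)·Dx^3  (order 3).
h: a_k = 0, -4, -4, 16/3, 0, 64/15, -128/9, 11776/315, …
ICs: h(0) = 0, h′(0) = -4, h′′(0) = -8.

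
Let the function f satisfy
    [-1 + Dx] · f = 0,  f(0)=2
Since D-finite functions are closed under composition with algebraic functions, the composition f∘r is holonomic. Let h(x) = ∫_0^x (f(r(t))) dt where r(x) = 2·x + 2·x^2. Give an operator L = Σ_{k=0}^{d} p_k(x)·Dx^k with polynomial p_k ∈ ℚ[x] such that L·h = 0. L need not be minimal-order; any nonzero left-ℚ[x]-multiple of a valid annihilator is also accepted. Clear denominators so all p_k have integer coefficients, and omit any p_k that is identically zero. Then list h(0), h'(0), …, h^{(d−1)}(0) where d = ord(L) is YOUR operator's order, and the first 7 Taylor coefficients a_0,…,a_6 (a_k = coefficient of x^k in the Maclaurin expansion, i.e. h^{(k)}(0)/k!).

f: a_k = 2, 2, 1, 1/3, 1/12, 1/60, 1/360, …
f∘r: x↦r, Dx↦Dx/r' in L_f ⇒ L₀.
∫: right-multiply L₀ by Dx.
L = (-2 - 4·x)·Dx + Dx^2  (order 2).
h: a_k = 0, 2, 2, 8/3, 8/3, 8/3, 104/45, …
ICs: h(0) = 0, h′(0) = 2.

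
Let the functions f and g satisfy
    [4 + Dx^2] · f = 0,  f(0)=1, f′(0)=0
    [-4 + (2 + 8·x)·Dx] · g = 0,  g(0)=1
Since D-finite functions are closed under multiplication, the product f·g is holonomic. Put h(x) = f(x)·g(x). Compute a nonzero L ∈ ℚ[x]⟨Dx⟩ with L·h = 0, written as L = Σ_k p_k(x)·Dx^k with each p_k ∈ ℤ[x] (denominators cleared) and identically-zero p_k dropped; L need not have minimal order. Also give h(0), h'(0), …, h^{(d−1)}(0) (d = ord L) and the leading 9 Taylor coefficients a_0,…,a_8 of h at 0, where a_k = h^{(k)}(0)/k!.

L = (16 + 32·x + 64·x^2) + (-4 - 16·x)·Dx + (1 + 8·x + 16·x^2)·Dx^2  (order 2).
h: a_k = 1, 2, -4, 0, -16/3, 64/3, -2944/45, 9472/45, -219392/315, …
ICs: h(0) = 1, h′(0) = 2.

f: a_k = 1, 0, -2, 0, 2/3, 0, -4/45, 0, 2/315, …
g: a_k = 1, 2, -2, 4, -10, 28, -84, 264, -858, …
h₀=f·g: eliminate ⇒ L₀, order ≤ 2·1.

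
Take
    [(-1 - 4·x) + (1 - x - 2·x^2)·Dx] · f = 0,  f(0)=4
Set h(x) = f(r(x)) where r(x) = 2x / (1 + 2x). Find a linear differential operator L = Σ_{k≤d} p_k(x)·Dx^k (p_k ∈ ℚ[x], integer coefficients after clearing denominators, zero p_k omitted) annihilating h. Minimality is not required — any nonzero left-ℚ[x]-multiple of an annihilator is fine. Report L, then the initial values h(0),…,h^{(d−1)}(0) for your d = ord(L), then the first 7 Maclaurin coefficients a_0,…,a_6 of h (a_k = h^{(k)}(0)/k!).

L = (2 + 20·x) + (-1 - 4·x + 4·x^2 + 16·x^3)·Dx  (order 1).
h: a_k = 4, 8, 32, 0, 256, -512, 3072, …
ICs: h(0) = 4.

f: a_k = 4, 4, 12, 20, 44, 84, 172, …
f∘r: x↦r, Dx↦Dx/r' in L_f ⇒ L₀.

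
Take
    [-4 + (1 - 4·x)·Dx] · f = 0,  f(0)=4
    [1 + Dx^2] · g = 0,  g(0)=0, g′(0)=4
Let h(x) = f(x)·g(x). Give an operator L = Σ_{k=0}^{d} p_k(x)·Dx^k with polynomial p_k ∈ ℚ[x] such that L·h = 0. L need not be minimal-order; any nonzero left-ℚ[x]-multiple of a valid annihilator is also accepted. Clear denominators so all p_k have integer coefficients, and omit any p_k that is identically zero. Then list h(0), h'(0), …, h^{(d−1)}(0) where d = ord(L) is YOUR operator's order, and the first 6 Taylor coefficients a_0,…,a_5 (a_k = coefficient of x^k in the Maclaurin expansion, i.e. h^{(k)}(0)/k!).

f: a_k = 4, 16, 64, 256, 1024, 4096, …
g: a_k = 0, 4, 0, -2/3, 0, 1/30, …
Sym-product of L_f,L_g gives L₀ (≤ ord 2).
L = (-1 + 4·x) + 8·Dx + (-1 + 4·x)·Dx^2  (order 2).
h: a_k = 0, 16, 64, 760/3, 3040/3, 60802/15, …
ICs: h(0) = 0, h′(0) = 16.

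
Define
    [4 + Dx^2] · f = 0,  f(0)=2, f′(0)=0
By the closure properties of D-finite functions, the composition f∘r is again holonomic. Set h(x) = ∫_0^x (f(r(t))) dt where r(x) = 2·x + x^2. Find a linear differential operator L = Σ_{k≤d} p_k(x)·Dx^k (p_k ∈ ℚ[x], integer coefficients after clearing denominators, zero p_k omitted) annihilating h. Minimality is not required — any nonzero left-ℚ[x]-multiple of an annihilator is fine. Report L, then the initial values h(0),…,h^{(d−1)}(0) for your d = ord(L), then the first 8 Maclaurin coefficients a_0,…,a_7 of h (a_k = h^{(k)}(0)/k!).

f: a_k = 2, 0, -4, 0, 4/3, 0, -8/45, 0, …
h₀=f(r): pull back L_f along r ⇒ L₀.
∫: right-multiply L₀ by Dx.
L = (16 + 48·x + 48·x^2 + 16·x^3)·Dx - Dx^2 + (1 + x)·Dx^3  (order 3).
h: a_k = 0, 2, 0, -16/3, -4, 52/15, 64/9, 928/315, …
ICs: h(0) = 0, h′(0) = 2, h′′(0) = 0.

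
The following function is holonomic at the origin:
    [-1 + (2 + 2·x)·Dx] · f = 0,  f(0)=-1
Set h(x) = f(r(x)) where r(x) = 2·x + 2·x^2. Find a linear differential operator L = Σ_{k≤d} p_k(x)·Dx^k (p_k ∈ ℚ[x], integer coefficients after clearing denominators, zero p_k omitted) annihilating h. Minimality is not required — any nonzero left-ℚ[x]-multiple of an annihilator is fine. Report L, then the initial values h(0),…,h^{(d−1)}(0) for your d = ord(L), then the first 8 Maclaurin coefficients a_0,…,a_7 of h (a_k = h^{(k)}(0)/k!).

L = (-1 - 2·x) + (1 + 2·x + 2·x^2)·Dx  (order 1).
h: a_k = -1, -1, -1/2, 1/2, -3/8, 1/8, 3/16, -7/16, …
ICs: h(0) = -1.

f: a_k = -1, -1/2, 1/8, -1/16, 5/128, -7/256, 21/1024, -33/2048, …
Substitute x→r, Dx→(1/r')Dx; clear ⇒ L₀.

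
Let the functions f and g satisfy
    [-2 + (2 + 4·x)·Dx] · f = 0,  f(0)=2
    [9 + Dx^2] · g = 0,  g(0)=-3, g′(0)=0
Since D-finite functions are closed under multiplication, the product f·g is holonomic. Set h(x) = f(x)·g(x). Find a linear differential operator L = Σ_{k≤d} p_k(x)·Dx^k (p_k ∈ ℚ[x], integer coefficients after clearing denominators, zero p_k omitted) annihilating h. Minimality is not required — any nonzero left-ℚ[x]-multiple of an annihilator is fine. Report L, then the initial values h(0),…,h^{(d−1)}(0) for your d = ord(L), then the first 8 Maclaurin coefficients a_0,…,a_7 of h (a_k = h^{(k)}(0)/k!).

f: a_k = 2, 2, -1, 1, -5/4, 7/4, -21/8, 33/8, …
g: a_k = -3, 0, 27/2, 0, -81/8, 0, 243/80, 0, …
Sym-product of L_f,L_g gives L₀ (≤ ord 2).
L = (12 + 36·x + 36·x^2) + (-2 - 4·x)·Dx + (1 + 4·x + 4·x^2)·Dx^2  (order 2).
h: a_k = -6, -6, 30, 24, -30, -12, 36/5, 36/5, …
ICs: h(0) = -6, h′(0) = -6.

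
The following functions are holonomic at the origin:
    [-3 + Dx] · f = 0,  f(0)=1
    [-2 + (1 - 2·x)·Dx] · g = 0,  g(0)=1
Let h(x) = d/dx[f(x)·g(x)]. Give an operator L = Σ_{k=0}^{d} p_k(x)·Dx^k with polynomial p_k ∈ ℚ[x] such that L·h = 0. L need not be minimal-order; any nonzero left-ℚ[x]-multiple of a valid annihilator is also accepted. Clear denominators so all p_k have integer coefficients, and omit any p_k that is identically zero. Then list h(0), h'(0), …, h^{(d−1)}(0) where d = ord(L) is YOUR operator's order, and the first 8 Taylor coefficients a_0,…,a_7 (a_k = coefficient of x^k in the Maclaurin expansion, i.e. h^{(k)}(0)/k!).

L = (29 - 60·x + 36·x^2) + (-5 + 16·x - 12·x^2)·Dx  (order 1).
h: a_k = 5, 29, 201/2, 563/2, 5711/8, 13755/8, 321193/80, 5139817/560, …
ICs: h(0) = 5.

f: a_k = 1, 3, 9/2, 9/2, 27/8, 81/40, 81/80, 243/560, …
g: a_k = 1, 2, 4, 8, 16, 32, 64, 128, …
Sym-product of L_f,L_g gives L₀ (≤ ord 1).
h₀' ⇒ L via d/dx closure of L₀.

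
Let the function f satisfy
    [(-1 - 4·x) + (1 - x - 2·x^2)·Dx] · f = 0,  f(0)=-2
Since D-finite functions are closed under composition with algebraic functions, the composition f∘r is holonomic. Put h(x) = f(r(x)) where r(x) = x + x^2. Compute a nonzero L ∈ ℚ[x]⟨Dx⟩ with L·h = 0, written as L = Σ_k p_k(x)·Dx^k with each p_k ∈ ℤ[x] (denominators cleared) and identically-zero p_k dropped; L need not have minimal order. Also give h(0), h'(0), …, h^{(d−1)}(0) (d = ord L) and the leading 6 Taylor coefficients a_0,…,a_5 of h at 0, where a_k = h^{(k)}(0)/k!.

L = (1 + 6·x + 12·x^2 + 8·x^3) + (-1 + x + 3·x^2 + 4·x^3 + 2·x^4)·Dx  (order 1).
h: a_k = -2, -2, -8, -22, -58, -160, …
ICs: h(0) = -2.

f: a_k = -2, -2, -6, -10, -22, -42, …
Substitute x→r, Dx→(1/r')Dx; clear ⇒ L₀.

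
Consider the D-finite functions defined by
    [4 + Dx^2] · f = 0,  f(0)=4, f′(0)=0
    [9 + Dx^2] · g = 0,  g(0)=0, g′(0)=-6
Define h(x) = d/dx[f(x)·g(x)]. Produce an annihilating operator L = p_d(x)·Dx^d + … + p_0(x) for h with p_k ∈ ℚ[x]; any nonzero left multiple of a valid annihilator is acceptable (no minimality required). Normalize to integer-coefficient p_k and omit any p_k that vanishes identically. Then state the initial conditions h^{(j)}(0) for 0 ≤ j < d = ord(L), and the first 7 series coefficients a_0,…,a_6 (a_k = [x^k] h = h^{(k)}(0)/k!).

L = 25 + 26·Dx^2 + Dx^4  (order 4).
h: a_k = -24, 0, 252, 0, -521, 0, 13021/30, …
ICs: h(0) = -24, h′(0) = 0, h′′(0) = 504, h′′′(0) = 0.

f: a_k = 4, 0, -8, 0, 8/3, 0, -16/45, …
g: a_k = 0, -6, 0, 9, 0, -81/20, 0, …
Product ⇒ symmetric product L₀, ord ≤ 4.
Derive L from L₀ (diff closure).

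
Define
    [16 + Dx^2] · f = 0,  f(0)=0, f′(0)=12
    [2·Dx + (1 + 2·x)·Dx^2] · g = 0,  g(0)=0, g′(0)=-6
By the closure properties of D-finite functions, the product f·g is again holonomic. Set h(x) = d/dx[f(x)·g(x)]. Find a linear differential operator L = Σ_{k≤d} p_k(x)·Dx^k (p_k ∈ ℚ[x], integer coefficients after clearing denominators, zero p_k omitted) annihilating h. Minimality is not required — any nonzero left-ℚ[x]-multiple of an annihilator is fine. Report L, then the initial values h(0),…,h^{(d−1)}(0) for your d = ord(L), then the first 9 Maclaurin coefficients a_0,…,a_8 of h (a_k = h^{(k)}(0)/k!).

L = (-896 + 28672·x + 282624·x^2 + 1032192·x^3 + 1826816·x^4 + 1572864·x^5 + 524288·x^6) + (576 + 12416·x + 66560·x^2 + 153600·x^3 + 163840·x^4 + 65536·x^5)·Dx + (280 + 6592·x + 44480·x^2 + 141312·x^3 + 234496·x^4 + 196608·x^5 + 65536·x^6)·Dx^2 + (36 + 776·x + 4160·x^2 + 9600·x^3 + 10240·x^4 + 4096·x^5)·Dx^3 + (21 + 300·x + 1676·x^2 + 4800·x^3 + 7520·x^4 + 6144·x^5 + 2048·x^6)·Dx^4  (order 4).
h: a_k = 0, -144, 216, 384, -240, -768, 5376/5, -53248/35, 118656/35, …
ICs: h(0) = 0, h′(0) = -144, h′′(0) = 432, h′′′(0) = 2304.

f: a_k = 0, 12, 0, -32, 0, 128/5, 0, -1024/105, 0, …
g: a_k = 0, -6, 6, -8, 12, -96/5, 32, -384/7, 96, …
Product ⇒ symmetric product L₀, ord ≤ 4.
Derive L from L₀ (diff closure).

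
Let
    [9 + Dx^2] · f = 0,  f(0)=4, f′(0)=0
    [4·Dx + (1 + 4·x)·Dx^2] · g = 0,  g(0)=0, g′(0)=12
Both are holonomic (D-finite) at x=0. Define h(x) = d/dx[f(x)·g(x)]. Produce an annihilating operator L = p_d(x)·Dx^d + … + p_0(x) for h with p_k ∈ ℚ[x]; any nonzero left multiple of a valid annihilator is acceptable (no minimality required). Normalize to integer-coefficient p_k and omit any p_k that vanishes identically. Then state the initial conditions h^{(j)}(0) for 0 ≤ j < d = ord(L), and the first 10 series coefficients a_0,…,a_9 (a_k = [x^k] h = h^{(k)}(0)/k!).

L = (-153603 - 635688·x - 3184272·x^2 - 4292352·x^3 + 12503808·x^4 + 40310784·x^5 + 26873856·x^6) + (-47736 - 304992·x - 311040·x^2 + 2073600·x^3 + 7464960·x^4 + 5971968·x^5)·Dx + (-19110 - 88272·x - 352800·x^2 + 41472·x^3 + 3773952·x^4 + 8957952·x^5 + 5971968·x^6)·Dx^2 + (-5304 - 33888·x - 34560·x^2 + 230400·x^3 + 829440·x^4 + 663552·x^5)·Dx^3 + (-227 - 1960·x + 112·x^2 + 57600·x^3 + 264960·x^4 + 497664·x^5 + 331776·x^6)·Dx^4  (order 4).
h: a_k = 48, -192, 120, -1344, 7338, -30360, 624507/5, -2557392/5, 582567267/280, -117993291/14, …
ICs: h(0) = 48, h′(0) = -192, h′′(0) = 240, h′′′(0) = -8064.

f: a_k = 4, 0, -18, 0, 27/2, 0, -81/20, 0, 729/1120, 0, …
g: a_k = 0, 12, -24, 64, -192, 3072/5, -2048, 49152/7, -24576, 262144/3, …
L₀ := L_f ⊗_s L_g (sym. prod.), ord ≤ 4.
Derive L from L₀ (diff closure).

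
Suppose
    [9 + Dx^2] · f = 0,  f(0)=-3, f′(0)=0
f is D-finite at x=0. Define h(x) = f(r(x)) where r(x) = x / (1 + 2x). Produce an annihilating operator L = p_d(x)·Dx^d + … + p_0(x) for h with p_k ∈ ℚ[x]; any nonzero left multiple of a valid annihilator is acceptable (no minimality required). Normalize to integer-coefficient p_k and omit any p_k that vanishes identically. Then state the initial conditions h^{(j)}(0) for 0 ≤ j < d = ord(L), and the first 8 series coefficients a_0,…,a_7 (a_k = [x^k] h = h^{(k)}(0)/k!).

L = 9 + (4 + 24·x + 48·x^2 + 32·x^3)·Dx + (1 + 8·x + 24·x^2 + 32·x^3 + 16·x^4)·Dx^2  (order 2).
h: a_k = -3, 0, 27/2, -54, 1215/8, -351, 54243/80, -20169/20, …
ICs: h(0) = -3, h′(0) = 0.

f: a_k = -3, 0, 27/2, 0, -81/8, 0, 243/80, 0, …
Change of var in L_f (x↦r) gives L₀.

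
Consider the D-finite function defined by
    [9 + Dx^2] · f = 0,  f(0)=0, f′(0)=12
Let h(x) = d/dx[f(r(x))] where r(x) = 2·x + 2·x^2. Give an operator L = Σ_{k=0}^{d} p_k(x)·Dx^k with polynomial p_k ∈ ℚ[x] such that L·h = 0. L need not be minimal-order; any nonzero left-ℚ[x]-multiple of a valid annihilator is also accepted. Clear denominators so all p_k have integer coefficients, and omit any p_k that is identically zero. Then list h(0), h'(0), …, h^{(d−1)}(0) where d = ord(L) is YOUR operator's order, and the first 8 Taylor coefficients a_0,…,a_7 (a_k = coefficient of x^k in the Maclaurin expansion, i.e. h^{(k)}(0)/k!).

L = (48 + 288·x + 864·x^2 + 1152·x^3 + 576·x^4) + (-6 - 12·x)·Dx + (1 + 4·x + 4·x^2)·Dx^2  (order 2).
h: a_k = 24, 48, -432, -1728, -864, 6912, 82944/5, 41472/5, …
ICs: h(0) = 24, h′(0) = 48.

f: a_k = 0, 12, 0, -18, 0, 81/10, 0, -243/140, …
h₀=f(r): pull back L_f along r ⇒ L₀.
h=h₀': d/dx-closure on L₀ ⇒ L.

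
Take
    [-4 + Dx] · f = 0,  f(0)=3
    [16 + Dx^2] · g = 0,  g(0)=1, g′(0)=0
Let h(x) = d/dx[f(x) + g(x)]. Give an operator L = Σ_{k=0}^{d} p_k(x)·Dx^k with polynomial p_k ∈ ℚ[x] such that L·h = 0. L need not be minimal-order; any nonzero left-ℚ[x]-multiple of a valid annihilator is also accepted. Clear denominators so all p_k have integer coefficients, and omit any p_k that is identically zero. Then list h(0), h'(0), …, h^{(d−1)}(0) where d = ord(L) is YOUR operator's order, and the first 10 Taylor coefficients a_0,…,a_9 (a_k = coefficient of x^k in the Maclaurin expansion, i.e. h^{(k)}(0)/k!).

f: a_k = 3, 12, 24, 32, 32, 128/5, 256/15, 1024/105, 512/105, 2048/945, …
g: a_k = 1, 0, -8, 0, 32/3, 0, -256/45, 0, 512/315, 0, …
f+g: L₀ = lclm(L_f,L_g), ord ≤ 1+2.
Differentiate: ansatz ord ≤ ord L₀ ⇒ L.
L = 64 - 16·Dx + 4·Dx^2 - Dx^3  (order 3).
h: a_k = 12, 32, 96, 512/3, 128, 1024/15, 1024/15, 16384/315, 2048/105, 16384/2835, …
ICs: h(0) = 12, h′(0) = 32, h′′(0) = 192.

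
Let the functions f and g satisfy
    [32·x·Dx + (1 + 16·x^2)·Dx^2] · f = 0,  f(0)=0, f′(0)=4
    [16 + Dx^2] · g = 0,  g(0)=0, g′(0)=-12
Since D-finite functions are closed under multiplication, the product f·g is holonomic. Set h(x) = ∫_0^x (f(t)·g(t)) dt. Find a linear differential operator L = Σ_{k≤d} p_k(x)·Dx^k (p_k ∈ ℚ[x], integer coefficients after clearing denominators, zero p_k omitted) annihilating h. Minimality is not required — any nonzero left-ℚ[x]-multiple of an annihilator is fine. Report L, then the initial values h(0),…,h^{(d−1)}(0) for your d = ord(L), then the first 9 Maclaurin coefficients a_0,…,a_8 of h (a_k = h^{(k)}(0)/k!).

f: a_k = 0, 4, 0, -64/3, 0, 1024/5, 0, -16384/7, 0, …
g: a_k = 0, -12, 0, 32, 0, -128/5, 0, 1024/105, 0, …
L₀ := L_f ⊗_s L_g (sym. prod.), ord ≤ 4.
h=∫h₀ ⇒ L = L₀·Dx.
L = (1280 + 53248·x^2 + 360448·x^4 + 2097152·x^6 + 8388608·x^8)·Dx + (1536·x + 40960·x^3 + 393216·x^5 + 2097152·x^7)·Dx^2 + (96 + 4096·x^2 + 36864·x^4 + 262144·x^6 + 1048576·x^8)·Dx^3 + (96·x + 2560·x^3 + 24576·x^5 + 131072·x^7)·Dx^4 + (1 + 48·x^2 + 896·x^4 + 8192·x^6 + 32768·x^8)·Dx^5  (order 5).
h: a_k = 0, 0, 0, -16, 0, 384/5, 0, -9728/21, 0, …
ICs: h(0) = 0, h′(0) = 0, h′′(0) = 0, h′′′(0) = -96, h′′′′(0) = 0.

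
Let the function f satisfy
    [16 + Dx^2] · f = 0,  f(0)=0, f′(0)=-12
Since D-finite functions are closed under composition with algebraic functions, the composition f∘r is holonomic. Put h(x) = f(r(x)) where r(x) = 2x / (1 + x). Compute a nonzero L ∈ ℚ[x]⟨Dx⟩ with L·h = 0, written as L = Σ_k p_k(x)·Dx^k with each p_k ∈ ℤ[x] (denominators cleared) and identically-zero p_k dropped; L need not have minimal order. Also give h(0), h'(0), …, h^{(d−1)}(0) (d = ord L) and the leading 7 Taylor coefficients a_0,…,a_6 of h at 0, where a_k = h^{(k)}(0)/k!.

L = 64 + (2 + 6·x + 6·x^2 + 2·x^3)·Dx + (1 + 4·x + 6·x^2 + 4·x^3 + x^4)·Dx^2  (order 2).
h: a_k = 0, -24, 24, 232, -744, 3464/5, 1560, …
ICs: h(0) = 0, h′(0) = -24.

f: a_k = 0, -12, 0, 32, 0, -128/5, 0, …
Change of var in L_f (x↦r) gives L₀.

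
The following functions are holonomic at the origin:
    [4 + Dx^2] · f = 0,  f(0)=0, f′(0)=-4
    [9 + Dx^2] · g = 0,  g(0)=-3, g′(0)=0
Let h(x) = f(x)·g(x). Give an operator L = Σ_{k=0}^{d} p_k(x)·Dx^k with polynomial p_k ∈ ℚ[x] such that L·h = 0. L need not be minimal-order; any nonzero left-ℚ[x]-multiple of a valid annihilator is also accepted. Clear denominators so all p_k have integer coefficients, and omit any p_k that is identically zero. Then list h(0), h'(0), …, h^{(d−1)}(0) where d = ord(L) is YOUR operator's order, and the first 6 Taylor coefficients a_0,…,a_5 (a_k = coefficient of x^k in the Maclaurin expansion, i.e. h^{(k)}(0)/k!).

f: a_k = 0, -4, 0, 8/3, 0, -8/15, …
g: a_k = -3, 0, 27/2, 0, -81/8, 0, …
L₀ := L_f ⊗_s L_g (sym. prod.), ord ≤ 4.
L = 25 + 26·Dx^2 + Dx^4  (order 4).
h: a_k = 0, 12, 0, -62, 0, 781/10, …
ICs: h(0) = 0, h′(0) = 12, h′′(0) = 0, h′′′(0) = -372.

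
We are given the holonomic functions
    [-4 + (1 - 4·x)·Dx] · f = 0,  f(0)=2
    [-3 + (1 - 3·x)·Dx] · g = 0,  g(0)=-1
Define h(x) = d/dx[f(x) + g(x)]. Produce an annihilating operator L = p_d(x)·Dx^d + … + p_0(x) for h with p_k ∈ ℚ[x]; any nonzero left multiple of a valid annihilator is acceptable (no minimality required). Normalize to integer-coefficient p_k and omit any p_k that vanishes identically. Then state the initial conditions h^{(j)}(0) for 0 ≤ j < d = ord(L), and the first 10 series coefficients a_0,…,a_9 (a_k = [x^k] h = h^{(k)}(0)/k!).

f: a_k = 2, 8, 32, 128, 512, 2048, 8192, 32768, 131072, 524288, …
g: a_k = -1, -3, -9, -27, -81, -243, -729, -2187, -6561, -19683, …
Weyl lclm of L_f,L_g ⇒ L₀ (ord ≤ 2).
Derive L from L₀ (diff closure).
L = 72 + (-21 + 72·x)·Dx + (1 - 7·x + 12·x^2)·Dx^2  (order 2).
h: a_k = 5, 46, 303, 1724, 9025, 44778, 214067, 996088, 4541445, 20381030, …
ICs: h(0) = 5, h′(0) = 46.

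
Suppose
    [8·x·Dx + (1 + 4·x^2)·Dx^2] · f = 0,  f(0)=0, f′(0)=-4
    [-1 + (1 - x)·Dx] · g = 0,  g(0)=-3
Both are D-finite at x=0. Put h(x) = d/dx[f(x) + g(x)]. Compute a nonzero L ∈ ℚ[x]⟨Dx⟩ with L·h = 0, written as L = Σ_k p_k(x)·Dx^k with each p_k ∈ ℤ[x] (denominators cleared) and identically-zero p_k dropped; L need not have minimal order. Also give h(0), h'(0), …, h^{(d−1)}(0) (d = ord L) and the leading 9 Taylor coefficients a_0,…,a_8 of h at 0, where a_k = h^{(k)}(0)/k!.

L = (8 - 32·x - 96·x^2) + (-7 + 8·x + 20·x^2 - 96·x^3)·Dx + (1 + 3·x + 12·x^3 - 16·x^4)·Dx^2  (order 2).
h: a_k = -7, -6, 7, -12, -79, -18, 235, -24, -1051, …
ICs: h(0) = -7, h′(0) = -6.

f: a_k = 0, -4, 0, 16/3, 0, -64/5, 0, 256/7, 0, …
g: a_k = -3, -3, -3, -3, -3, -3, -3, -3, -3, …
L₀ := lclm(L_f,L_g); ord L₀ ≤ 2+1.
h=h₀': d/dx-closure on L₀ ⇒ L.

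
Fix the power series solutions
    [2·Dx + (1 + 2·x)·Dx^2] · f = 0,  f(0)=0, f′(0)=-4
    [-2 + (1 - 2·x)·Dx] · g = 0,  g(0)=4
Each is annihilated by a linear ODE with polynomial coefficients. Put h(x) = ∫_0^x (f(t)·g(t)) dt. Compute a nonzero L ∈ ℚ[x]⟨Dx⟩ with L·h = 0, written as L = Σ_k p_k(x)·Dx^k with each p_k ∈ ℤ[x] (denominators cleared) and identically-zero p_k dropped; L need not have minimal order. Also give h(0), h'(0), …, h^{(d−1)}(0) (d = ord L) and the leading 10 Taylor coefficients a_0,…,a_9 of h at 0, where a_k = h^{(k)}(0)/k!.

f: a_k = 0, -4, 4, -16/3, 8, -64/5, 64/3, -256/7, 64, -1024/9, …
g: a_k = 4, 8, 16, 32, 64, 128, 256, 512, 1024, 2048, …
Product ⇒ symmetric product L₀, ord ≤ 2.
h=∫₀ˣh₀: take L = L₀·Dx.
L = 4·Dx + (2 + 12·x)·Dx^2 + (-1 + 4·x^2)·Dx^3  (order 3).
h: a_k = 0, 0, -8, -16/3, -40/3, -224/15, -1504/45, -4736/105, -10208/105, -136448/945, …
ICs: h(0) = 0, h′(0) = 0, h′′(0) = -16.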